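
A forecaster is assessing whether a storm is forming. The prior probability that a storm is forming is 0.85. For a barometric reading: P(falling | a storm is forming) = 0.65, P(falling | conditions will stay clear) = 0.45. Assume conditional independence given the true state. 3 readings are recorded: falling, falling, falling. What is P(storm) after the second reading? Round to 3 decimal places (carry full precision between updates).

After 'falling': P(storm) = 0.65·0.8500 / (0.65·0.8500 + 0.45·0.1500) ≈ 0.8911
After 'falling': P(storm) = 0.65·0.8911 / (0.65·0.8911 + 0.45·0.1089) ≈ 0.9220

0.922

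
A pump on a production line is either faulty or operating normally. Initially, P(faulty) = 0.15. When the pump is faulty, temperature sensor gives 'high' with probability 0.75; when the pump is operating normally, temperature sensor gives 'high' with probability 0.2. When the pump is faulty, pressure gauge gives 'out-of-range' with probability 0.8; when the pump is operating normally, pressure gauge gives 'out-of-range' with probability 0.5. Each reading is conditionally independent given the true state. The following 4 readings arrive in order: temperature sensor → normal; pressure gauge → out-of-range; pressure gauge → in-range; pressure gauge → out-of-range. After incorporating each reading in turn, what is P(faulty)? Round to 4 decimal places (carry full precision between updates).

0.0535

Apply Bayes' rule sequentially, carrying P(faulty) forward.
After temperature sensor='normal': P(faulty) = 0.25·0.1500 / (0.25·0.1500 + 0.8·0.8500) ≈ 0.0523
After pressure gauge='out-of-range': P(faulty) = 0.8·0.0523 / (0.8·0.0523 + 0.5·0.9477) ≈ 0.0811
After pressure gauge='in-range': P(faulty) = 0.2·0.0811 / (0.2·0.0811 + 0.5·0.9189) ≈ 0.0341
After pressure gauge='out-of-range': P(faulty) = 0.8·0.0341 / (0.8·0.0341 + 0.5·0.9659) ≈ 0.0535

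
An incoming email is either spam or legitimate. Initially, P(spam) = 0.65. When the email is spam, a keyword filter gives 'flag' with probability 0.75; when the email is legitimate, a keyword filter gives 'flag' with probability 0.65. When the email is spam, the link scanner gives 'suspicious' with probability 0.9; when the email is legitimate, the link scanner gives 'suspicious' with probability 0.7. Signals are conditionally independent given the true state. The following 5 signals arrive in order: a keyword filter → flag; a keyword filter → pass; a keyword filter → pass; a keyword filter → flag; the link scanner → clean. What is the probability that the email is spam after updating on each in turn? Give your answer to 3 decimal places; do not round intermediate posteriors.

0.296

Each posterior becomes the prior for the next update.
After a keyword filter='flag': P(spam) = 0.75·0.6500 / (0.75·0.6500 + 0.65·0.3500) ≈ 0.6818
After a keyword filter='pass': P(spam) = 0.25·0.6818 / (0.25·0.6818 + 0.35·0.3182) ≈ 0.6048
After a keyword filter='pass': P(spam) = 0.25·0.6048 / (0.25·0.6048 + 0.35·0.3952) ≈ 0.5223
After a keyword filter='flag': P(spam) = 0.75·0.5223 / (0.75·0.5223 + 0.65·0.4777) ≈ 0.5578
After the link scanner='clean': P(spam) = 0.1·0.5578 / (0.1·0.5578 + 0.3·0.4422) ≈ 0.2960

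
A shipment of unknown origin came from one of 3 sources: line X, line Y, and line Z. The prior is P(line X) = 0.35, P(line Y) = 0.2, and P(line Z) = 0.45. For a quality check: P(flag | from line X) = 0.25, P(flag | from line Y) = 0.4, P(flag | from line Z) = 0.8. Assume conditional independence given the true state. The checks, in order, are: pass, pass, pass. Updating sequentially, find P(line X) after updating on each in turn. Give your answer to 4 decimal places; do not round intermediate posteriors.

After 'pass': normaliser = 0.75·0.3500 + 0.6·0.2000 + 0.2·0.4500; P(line X) ≈ 0.5556, P(line Y) ≈ 0.2540, P(line Z) ≈ 0.1905
After 'pass': normaliser = 0.75·0.5556 + 0.6·0.2540 + 0.2·0.1905; P(line X) ≈ 0.6863, P(line Y) ≈ 0.2510, P(line Z) ≈ 0.0627
After 'pass': normaliser = 0.75·0.6863 + 0.6·0.2510 + 0.2·0.0627; P(line X) ≈ 0.7593, P(line Y) ≈ 0.2222, P(line Z) ≈ 0.0185

0.7593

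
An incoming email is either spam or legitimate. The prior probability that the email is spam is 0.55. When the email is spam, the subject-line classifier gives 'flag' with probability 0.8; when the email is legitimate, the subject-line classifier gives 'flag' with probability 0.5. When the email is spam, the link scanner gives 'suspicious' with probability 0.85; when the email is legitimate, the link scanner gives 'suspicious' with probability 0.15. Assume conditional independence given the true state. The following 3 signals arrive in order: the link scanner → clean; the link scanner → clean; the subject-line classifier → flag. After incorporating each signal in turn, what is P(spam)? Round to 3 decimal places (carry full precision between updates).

0.057

Apply Bayes' rule sequentially, carrying P(spam) forward.
After the link scanner='clean': P(spam) = 0.15·0.5500 / (0.15·0.5500 + 0.85·0.4500) ≈ 0.1774
After the link scanner='clean': P(spam) = 0.15·0.1774 / (0.15·0.1774 + 0.85·0.8226) ≈ 0.0367
After the subject-line classifier='flag': P(spam) = 0.8·0.0367 / (0.8·0.0367 + 0.5·0.9633) ≈ 0.0574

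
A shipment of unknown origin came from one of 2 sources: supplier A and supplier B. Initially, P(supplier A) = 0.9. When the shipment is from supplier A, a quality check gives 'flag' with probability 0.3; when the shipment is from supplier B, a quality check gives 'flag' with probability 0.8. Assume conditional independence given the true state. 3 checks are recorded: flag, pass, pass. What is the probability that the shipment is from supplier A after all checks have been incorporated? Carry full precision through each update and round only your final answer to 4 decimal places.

0.9764

After 'flag': P(supplier A) = 0.3·0.9000 / (0.3·0.9000 + 0.8·0.1000) ≈ 0.7714
After 'pass': P(supplier A) = 0.7·0.7714 / (0.7·0.7714 + 0.2·0.2286) ≈ 0.9220
After 'pass': P(supplier A) = 0.7·0.9220 / (0.7·0.9220 + 0.2·0.0780) ≈ 0.9764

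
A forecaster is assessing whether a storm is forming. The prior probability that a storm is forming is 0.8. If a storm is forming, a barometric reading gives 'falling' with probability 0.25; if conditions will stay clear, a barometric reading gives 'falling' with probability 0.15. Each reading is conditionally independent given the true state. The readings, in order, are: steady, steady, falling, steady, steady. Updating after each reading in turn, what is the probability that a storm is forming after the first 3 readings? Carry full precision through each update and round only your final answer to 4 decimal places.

0.8385

Each posterior becomes the prior for the next update.
After 'steady': P(storm) = 0.75·0.8000 / (0.75·0.8000 + 0.85·0.2000) ≈ 0.7792
After 'steady': P(storm) = 0.75·0.7792 / (0.75·0.7792 + 0.85·0.2208) ≈ 0.7569
After 'falling': P(storm) = 0.25·0.7569 / (0.25·0.7569 + 0.15·0.2431) ≈ 0.8385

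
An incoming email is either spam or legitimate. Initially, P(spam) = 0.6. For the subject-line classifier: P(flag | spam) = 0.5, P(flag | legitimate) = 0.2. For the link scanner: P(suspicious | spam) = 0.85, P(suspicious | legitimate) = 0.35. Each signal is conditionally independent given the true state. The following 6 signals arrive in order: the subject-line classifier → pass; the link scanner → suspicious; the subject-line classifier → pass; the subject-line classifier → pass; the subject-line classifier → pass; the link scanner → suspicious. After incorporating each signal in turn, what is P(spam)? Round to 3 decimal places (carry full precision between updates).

Apply Bayes' rule sequentially, carrying P(spam) forward.
After the subject-line classifier='pass': P(spam) = 0.5·0.6000 / (0.5·0.6000 + 0.8·0.4000) ≈ 0.4839
After the link scanner='suspicious': P(spam) = 0.85·0.4839 / (0.85·0.4839 + 0.35·0.5161) ≈ 0.6948
After the subject-line classifier='pass': P(spam) = 0.5·0.6948 / (0.5·0.6948 + 0.8·0.3052) ≈ 0.5873
After the subject-line classifier='pass': P(spam) = 0.5·0.5873 / (0.5·0.5873 + 0.8·0.4127) ≈ 0.4707
After the subject-line classifier='pass': P(spam) = 0.5·0.4707 / (0.5·0.4707 + 0.8·0.5293) ≈ 0.3573
After the link scanner='suspicious': P(spam) = 0.85·0.3573 / (0.85·0.3573 + 0.35·0.6427) ≈ 0.5745

0.574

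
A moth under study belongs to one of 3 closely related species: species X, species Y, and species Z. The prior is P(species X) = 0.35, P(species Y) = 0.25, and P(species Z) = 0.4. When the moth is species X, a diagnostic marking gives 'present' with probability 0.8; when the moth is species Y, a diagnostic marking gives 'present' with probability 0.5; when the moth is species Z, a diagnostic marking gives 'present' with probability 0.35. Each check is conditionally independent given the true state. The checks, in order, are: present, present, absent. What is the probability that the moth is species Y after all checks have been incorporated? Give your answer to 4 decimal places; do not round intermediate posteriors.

Each posterior becomes the prior for the next update.
After 'present': normaliser = 0.8·0.3500 + 0.5·0.2500 + 0.35·0.4000; P(species X) ≈ 0.5138, P(species Y) ≈ 0.2294, P(species Z) ≈ 0.2569
After 'present': normaliser = 0.8·0.5138 + 0.5·0.2294 + 0.35·0.2569; P(species X) ≈ 0.6677, P(species Y) ≈ 0.1863, P(species Z) ≈ 0.1461
After 'absent': normaliser = 0.2·0.6677 + 0.5·0.1863 + 0.65·0.1461; P(species X) ≈ 0.4152, P(species Y) ≈ 0.2896, P(species Z) ≈ 0.2952

0.2896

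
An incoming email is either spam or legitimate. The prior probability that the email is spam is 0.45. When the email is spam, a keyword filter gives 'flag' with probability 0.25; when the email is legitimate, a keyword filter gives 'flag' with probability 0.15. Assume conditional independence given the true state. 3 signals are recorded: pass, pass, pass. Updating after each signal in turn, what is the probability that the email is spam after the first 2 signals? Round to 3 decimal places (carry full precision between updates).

0.389

After 'pass': P(spam) = 0.75·0.4500 / (0.75·0.4500 + 0.85·0.5500) ≈ 0.4193
After 'pass': P(spam) = 0.75·0.4193 / (0.75·0.4193 + 0.85·0.5807) ≈ 0.3891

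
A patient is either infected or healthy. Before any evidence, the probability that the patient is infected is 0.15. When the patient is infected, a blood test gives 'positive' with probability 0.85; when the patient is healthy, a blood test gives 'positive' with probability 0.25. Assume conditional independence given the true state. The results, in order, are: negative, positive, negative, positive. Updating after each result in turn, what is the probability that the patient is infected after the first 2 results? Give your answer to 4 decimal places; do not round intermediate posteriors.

After 'negative': P(infected) = 0.15·0.1500 / (0.15·0.1500 + 0.75·0.8500) ≈ 0.0341
After 'positive': P(infected) = 0.85·0.0341 / (0.85·0.0341 + 0.25·0.9659) ≈ 0.1071

0.1071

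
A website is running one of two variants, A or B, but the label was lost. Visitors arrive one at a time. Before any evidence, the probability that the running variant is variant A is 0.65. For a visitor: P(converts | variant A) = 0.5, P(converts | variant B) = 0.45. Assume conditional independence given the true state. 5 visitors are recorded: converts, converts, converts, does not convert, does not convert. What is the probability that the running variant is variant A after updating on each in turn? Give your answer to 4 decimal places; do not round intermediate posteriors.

After 'converts': P(A) = 0.5·0.6500 / (0.5·0.6500 + 0.45·0.3500) ≈ 0.6736
After 'converts': P(A) = 0.5·0.6736 / (0.5·0.6736 + 0.45·0.3264) ≈ 0.6963
After 'converts': P(A) = 0.5·0.6963 / (0.5·0.6963 + 0.45·0.3037) ≈ 0.7181
After 'does not convert': P(A) = 0.5·0.7181 / (0.5·0.7181 + 0.55·0.2819) ≈ 0.6984
After 'does not convert': P(A) = 0.5·0.6984 / (0.5·0.6984 + 0.55·0.3016) ≈ 0.6780

0.6780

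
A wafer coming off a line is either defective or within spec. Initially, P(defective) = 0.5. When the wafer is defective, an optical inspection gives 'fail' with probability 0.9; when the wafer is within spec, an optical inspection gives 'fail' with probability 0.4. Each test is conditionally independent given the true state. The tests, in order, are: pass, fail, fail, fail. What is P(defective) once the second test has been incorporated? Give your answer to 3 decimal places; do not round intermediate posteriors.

0.273

After 'pass': P(defective) = 0.1·0.5000 / (0.1·0.5000 + 0.6·0.5000) ≈ 0.1429
After 'fail': P(defective) = 0.9·0.1429 / (0.9·0.1429 + 0.4·0.8571) ≈ 0.2727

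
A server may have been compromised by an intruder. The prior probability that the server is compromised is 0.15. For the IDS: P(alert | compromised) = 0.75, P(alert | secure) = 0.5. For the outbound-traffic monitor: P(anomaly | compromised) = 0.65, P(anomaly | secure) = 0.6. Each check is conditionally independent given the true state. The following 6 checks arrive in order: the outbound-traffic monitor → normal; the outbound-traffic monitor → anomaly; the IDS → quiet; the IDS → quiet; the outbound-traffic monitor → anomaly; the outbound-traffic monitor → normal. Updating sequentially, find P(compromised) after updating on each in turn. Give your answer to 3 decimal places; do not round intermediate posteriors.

0.038

After the outbound-traffic monitor='normal': P(compromised) = 0.35·0.1500 / (0.35·0.1500 + 0.4·0.8500) ≈ 0.1338
After the outbound-traffic monitor='anomaly': P(compromised) = 0.65·0.1338 / (0.65·0.1338 + 0.6·0.8662) ≈ 0.1433
After the IDS='quiet': P(compromised) = 0.25·0.1433 / (0.25·0.1433 + 0.5·0.8567) ≈ 0.0772
After the IDS='quiet': P(compromised) = 0.25·0.0772 / (0.25·0.0772 + 0.5·0.9228) ≈ 0.0401
After the outbound-traffic monitor='anomaly': P(compromised) = 0.65·0.0401 / (0.65·0.0401 + 0.6·0.9599) ≈ 0.0433
After the outbound-traffic monitor='normal': P(compromised) = 0.35·0.0433 / (0.35·0.0433 + 0.4·0.9567) ≈ 0.0381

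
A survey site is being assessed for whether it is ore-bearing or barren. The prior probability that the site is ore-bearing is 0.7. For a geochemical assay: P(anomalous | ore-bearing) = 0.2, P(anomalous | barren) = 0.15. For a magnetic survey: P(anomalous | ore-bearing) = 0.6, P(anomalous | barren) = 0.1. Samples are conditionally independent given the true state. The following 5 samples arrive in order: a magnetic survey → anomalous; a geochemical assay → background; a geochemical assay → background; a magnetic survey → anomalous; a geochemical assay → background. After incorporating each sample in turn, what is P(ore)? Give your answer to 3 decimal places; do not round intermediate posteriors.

Each posterior becomes the prior for the next update.
After a magnetic survey='anomalous': P(ore) = 0.6·0.7000 / (0.6·0.7000 + 0.1·0.3000) ≈ 0.9333
After a geochemical assay='background': P(ore) = 0.8·0.9333 / (0.8·0.9333 + 0.85·0.0667) ≈ 0.9295
After a geochemical assay='background': P(ore) = 0.8·0.9295 / (0.8·0.9295 + 0.85·0.0705) ≈ 0.9254
After a magnetic survey='anomalous': P(ore) = 0.6·0.9254 / (0.6·0.9254 + 0.1·0.0746) ≈ 0.9867
After a geochemical assay='background': P(ore) = 0.8·0.9867 / (0.8·0.9867 + 0.85·0.0133) ≈ 0.9859

0.986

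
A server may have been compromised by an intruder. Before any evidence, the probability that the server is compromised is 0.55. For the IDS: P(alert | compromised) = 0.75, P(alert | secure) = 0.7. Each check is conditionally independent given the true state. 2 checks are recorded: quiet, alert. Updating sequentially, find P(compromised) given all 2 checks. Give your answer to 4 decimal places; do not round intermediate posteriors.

After 'quiet': P(compromised) = 0.25·0.5500 / (0.25·0.5500 + 0.3·0.4500) ≈ 0.5046
After 'alert': P(compromised) = 0.75·0.5046 / (0.75·0.5046 + 0.7·0.4954) ≈ 0.5218

0.5218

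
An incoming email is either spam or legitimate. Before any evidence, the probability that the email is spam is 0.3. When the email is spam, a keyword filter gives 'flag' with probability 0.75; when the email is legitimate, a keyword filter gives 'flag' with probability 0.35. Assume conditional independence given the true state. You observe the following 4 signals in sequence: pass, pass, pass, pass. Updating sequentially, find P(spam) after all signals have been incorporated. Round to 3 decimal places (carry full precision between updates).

After 'pass': P(spam) = 0.25·0.3000 / (0.25·0.3000 + 0.65·0.7000) ≈ 0.1415
After 'pass': P(spam) = 0.25·0.1415 / (0.25·0.1415 + 0.65·0.8585) ≈ 0.0596
After 'pass': P(spam) = 0.25·0.0596 / (0.25·0.0596 + 0.65·0.9404) ≈ 0.0238
After 'pass': P(spam) = 0.25·0.0238 / (0.25·0.0238 + 0.65·0.9762) ≈ 0.0093

0.009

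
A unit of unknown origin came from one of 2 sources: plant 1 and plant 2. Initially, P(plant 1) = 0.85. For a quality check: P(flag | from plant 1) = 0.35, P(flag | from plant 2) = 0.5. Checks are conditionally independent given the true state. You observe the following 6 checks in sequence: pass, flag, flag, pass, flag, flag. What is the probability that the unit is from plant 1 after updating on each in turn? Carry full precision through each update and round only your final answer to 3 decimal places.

0.697

Each posterior becomes the prior for the next update.
After 'pass': P(plant 1) = 0.65·0.8500 / (0.65·0.8500 + 0.5·0.1500) ≈ 0.8805
After 'flag': P(plant 1) = 0.35·0.8805 / (0.35·0.8805 + 0.5·0.1195) ≈ 0.8376
After 'flag': P(plant 1) = 0.35·0.8376 / (0.35·0.8376 + 0.5·0.1624) ≈ 0.7831
After 'pass': P(plant 1) = 0.65·0.7831 / (0.65·0.7831 + 0.5·0.2169) ≈ 0.8243
After 'flag': P(plant 1) = 0.35·0.8243 / (0.35·0.8243 + 0.5·0.1757) ≈ 0.7666
After 'flag': P(plant 1) = 0.35·0.7666 / (0.35·0.7666 + 0.5·0.2334) ≈ 0.6969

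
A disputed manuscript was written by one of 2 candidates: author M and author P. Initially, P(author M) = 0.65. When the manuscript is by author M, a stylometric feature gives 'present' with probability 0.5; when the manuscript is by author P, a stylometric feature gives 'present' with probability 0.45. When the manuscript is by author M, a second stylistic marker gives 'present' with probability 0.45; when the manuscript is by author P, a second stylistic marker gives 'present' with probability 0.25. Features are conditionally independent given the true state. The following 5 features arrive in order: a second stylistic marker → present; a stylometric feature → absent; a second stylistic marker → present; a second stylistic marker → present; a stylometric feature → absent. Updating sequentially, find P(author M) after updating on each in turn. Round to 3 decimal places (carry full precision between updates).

0.900

After a second stylistic marker='present': P(author M) = 0.45·0.6500 / (0.45·0.6500 + 0.25·0.3500) ≈ 0.7697
After a stylometric feature='absent': P(author M) = 0.5·0.7697 / (0.5·0.7697 + 0.55·0.2303) ≈ 0.7524
After a second stylistic marker='present': P(author M) = 0.45·0.7524 / (0.45·0.7524 + 0.25·0.2476) ≈ 0.8454
After a second stylistic marker='present': P(author M) = 0.45·0.8454 / (0.45·0.8454 + 0.25·0.1546) ≈ 0.9078
After a stylometric feature='absent': P(author M) = 0.5·0.9078 / (0.5·0.9078 + 0.55·0.0922) ≈ 0.8995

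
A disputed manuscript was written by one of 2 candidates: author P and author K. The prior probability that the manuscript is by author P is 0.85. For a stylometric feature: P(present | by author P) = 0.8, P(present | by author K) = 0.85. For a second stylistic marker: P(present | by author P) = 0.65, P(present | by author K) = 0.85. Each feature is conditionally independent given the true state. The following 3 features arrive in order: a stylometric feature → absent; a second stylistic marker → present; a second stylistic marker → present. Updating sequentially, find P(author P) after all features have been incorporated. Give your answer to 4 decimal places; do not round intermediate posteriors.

0.8154

Each posterior becomes the prior for the next update.
After a stylometric feature='absent': P(author P) = 0.2·0.8500 / (0.2·0.8500 + 0.15·0.1500) ≈ 0.8831
After a second stylistic marker='present': P(author P) = 0.65·0.8831 / (0.65·0.8831 + 0.85·0.1169) ≈ 0.8525
After a second stylistic marker='present': P(author P) = 0.65·0.8525 / (0.65·0.8525 + 0.85·0.1475) ≈ 0.8154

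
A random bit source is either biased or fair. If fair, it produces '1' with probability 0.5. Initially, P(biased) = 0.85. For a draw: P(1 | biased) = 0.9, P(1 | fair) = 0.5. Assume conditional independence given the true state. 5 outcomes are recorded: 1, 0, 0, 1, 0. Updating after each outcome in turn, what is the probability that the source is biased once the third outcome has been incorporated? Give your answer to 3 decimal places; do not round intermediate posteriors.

0.290

Apply Bayes' rule sequentially, carrying P(biased) forward.
After '1': P(biased) = 0.9·0.8500 / (0.9·0.8500 + 0.5·0.1500) ≈ 0.9107
After '0': P(biased) = 0.1·0.9107 / (0.1·0.9107 + 0.5·0.0893) ≈ 0.6711
After '0': P(biased) = 0.1·0.6711 / (0.1·0.6711 + 0.5·0.3289) ≈ 0.2898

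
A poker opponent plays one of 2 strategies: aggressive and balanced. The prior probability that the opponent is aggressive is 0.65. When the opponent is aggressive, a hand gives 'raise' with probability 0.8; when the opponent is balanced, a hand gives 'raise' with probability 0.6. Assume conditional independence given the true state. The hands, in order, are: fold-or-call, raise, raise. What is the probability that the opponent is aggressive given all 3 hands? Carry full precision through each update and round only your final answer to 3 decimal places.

0.623

After 'fold-or-call': P(aggressive) = 0.2·0.6500 / (0.2·0.6500 + 0.4·0.3500) ≈ 0.4815
After 'raise': P(aggressive) = 0.8·0.4815 / (0.8·0.4815 + 0.6·0.5185) ≈ 0.5532
After 'raise': P(aggressive) = 0.8·0.5532 / (0.8·0.5532 + 0.6·0.4468) ≈ 0.6228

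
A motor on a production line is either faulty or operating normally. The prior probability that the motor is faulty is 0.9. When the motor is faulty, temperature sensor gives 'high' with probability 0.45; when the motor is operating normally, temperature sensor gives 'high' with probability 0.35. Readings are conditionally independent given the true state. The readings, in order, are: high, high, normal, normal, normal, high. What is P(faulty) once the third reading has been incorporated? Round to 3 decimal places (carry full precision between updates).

After 'high': P(faulty) = 0.45·0.9000 / (0.45·0.9000 + 0.35·0.1000) ≈ 0.9205
After 'high': P(faulty) = 0.45·0.9205 / (0.45·0.9205 + 0.35·0.0795) ≈ 0.9370
After 'normal': P(faulty) = 0.55·0.9370 / (0.55·0.9370 + 0.65·0.0630) ≈ 0.9264

0.926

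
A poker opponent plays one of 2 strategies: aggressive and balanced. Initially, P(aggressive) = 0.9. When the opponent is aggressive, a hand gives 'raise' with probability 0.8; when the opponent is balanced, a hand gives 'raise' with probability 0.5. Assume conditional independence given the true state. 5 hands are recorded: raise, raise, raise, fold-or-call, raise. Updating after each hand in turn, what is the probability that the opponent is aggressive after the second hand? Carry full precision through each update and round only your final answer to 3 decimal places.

0.958

After 'raise': P(aggressive) = 0.8·0.9000 / (0.8·0.9000 + 0.5·0.1000) ≈ 0.9351
After 'raise': P(aggressive) = 0.8·0.9351 / (0.8·0.9351 + 0.5·0.0649) ≈ 0.9584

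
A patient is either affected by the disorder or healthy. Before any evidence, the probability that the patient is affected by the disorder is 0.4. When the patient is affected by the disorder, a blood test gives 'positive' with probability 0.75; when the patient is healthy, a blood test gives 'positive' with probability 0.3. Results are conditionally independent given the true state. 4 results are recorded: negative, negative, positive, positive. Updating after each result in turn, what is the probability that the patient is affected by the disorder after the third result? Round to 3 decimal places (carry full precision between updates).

After 'negative': P(affected) = 0.25·0.4000 / (0.25·0.4000 + 0.7·0.6000) ≈ 0.1923
After 'negative': P(affected) = 0.25·0.1923 / (0.25·0.1923 + 0.7·0.8077) ≈ 0.0784
After 'positive': P(affected) = 0.75·0.0784 / (0.75·0.0784 + 0.3·0.9216) ≈ 0.1753

0.175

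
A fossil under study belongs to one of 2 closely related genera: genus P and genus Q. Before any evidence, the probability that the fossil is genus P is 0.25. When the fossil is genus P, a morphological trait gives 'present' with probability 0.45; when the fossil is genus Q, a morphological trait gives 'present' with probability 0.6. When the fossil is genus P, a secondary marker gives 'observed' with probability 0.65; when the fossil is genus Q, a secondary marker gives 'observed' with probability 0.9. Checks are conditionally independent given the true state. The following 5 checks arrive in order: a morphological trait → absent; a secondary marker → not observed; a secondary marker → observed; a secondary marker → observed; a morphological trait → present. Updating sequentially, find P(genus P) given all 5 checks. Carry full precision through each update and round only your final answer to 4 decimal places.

0.3856

After a morphological trait='absent': P(genus P) = 0.55·0.2500 / (0.55·0.2500 + 0.4·0.7500) ≈ 0.3143
After a secondary marker='not observed': P(genus P) = 0.35·0.3143 / (0.35·0.3143 + 0.1·0.6857) ≈ 0.6160
After a secondary marker='observed': P(genus P) = 0.65·0.6160 / (0.65·0.6160 + 0.9·0.3840) ≈ 0.5367
After a secondary marker='observed': P(genus P) = 0.65·0.5367 / (0.65·0.5367 + 0.9·0.4633) ≈ 0.4556
After a morphological trait='present': P(genus P) = 0.45·0.4556 / (0.45·0.4556 + 0.6·0.5444) ≈ 0.3856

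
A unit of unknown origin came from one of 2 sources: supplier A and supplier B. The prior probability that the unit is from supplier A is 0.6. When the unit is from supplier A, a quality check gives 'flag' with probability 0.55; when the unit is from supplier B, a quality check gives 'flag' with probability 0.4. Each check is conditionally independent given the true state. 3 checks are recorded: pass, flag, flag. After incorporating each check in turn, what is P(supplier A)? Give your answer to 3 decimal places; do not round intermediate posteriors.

0.680

After 'pass': P(supplier A) = 0.45·0.6000 / (0.45·0.6000 + 0.6·0.4000) ≈ 0.5294
After 'flag': P(supplier A) = 0.55·0.5294 / (0.55·0.5294 + 0.4·0.4706) ≈ 0.6074
After 'flag': P(supplier A) = 0.55·0.6074 / (0.55·0.6074 + 0.4·0.3926) ≈ 0.6802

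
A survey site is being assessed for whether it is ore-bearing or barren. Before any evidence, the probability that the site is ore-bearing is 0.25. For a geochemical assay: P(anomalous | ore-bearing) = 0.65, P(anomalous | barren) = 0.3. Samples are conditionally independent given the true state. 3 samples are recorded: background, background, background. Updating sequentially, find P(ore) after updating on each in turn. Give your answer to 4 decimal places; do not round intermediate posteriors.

Each posterior becomes the prior for the next update.
After 'background': P(ore) = 0.35·0.2500 / (0.35·0.2500 + 0.7·0.7500) ≈ 0.1429
After 'background': P(ore) = 0.35·0.1429 / (0.35·0.1429 + 0.7·0.8571) ≈ 0.0769
After 'background': P(ore) = 0.35·0.0769 / (0.35·0.0769 + 0.7·0.9231) ≈ 0.0400

0.0400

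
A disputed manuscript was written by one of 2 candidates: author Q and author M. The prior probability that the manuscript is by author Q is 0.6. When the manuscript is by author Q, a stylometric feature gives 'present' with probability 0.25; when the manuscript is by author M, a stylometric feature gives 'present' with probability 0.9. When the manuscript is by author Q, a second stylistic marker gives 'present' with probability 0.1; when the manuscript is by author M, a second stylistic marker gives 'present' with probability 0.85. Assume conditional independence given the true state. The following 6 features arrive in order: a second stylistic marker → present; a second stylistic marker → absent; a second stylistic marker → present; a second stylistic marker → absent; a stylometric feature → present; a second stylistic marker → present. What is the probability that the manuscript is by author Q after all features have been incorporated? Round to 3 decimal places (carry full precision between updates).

0.024

After a second stylistic marker='present': P(author Q) = 0.1·0.6000 / (0.1·0.6000 + 0.85·0.4000) ≈ 0.1500
After a second stylistic marker='absent': P(author Q) = 0.9·0.1500 / (0.9·0.1500 + 0.15·0.8500) ≈ 0.5143
After a second stylistic marker='present': P(author Q) = 0.1·0.5143 / (0.1·0.5143 + 0.85·0.4857) ≈ 0.1108
After a second stylistic marker='absent': P(author Q) = 0.9·0.1108 / (0.9·0.1108 + 0.15·0.8892) ≈ 0.4277
After a stylometric feature='present': P(author Q) = 0.25·0.4277 / (0.25·0.4277 + 0.9·0.5723) ≈ 0.1719
After a second stylistic marker='present': P(author Q) = 0.1·0.1719 / (0.1·0.1719 + 0.85·0.8281) ≈ 0.0238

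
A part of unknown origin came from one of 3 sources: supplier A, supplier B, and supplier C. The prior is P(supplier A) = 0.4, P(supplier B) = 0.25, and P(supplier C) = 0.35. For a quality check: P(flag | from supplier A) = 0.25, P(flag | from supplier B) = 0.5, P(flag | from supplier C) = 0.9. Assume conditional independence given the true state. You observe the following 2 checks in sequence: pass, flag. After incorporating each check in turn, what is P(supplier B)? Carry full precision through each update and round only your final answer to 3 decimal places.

After 'pass': normaliser = 0.75·0.4000 + 0.5·0.2500 + 0.1·0.3500; P(supplier A) ≈ 0.6522, P(supplier B) ≈ 0.2717, P(supplier C) ≈ 0.0761
After 'flag': normaliser = 0.25·0.6522 + 0.5·0.2717 + 0.9·0.0761; P(supplier A) ≈ 0.4438, P(supplier B) ≈ 0.3698, P(supplier C) ≈ 0.1864

0.370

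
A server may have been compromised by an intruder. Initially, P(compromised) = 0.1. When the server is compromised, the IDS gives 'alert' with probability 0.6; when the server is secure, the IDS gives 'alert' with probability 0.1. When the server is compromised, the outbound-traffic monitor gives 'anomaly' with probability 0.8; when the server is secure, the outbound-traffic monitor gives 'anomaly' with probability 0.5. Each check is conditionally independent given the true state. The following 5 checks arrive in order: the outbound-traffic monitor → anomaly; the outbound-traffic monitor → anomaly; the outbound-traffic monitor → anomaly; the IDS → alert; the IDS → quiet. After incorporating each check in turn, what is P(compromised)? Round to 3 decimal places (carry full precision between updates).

0.548

After the outbound-traffic monitor='anomaly': P(compromised) = 0.8·0.1000 / (0.8·0.1000 + 0.5·0.9000) ≈ 0.1509
After the outbound-traffic monitor='anomaly': P(compromised) = 0.8·0.1509 / (0.8·0.1509 + 0.5·0.8491) ≈ 0.2215
After the outbound-traffic monitor='anomaly': P(compromised) = 0.8·0.2215 / (0.8·0.2215 + 0.5·0.7785) ≈ 0.3128
After the IDS='alert': P(compromised) = 0.6·0.3128 / (0.6·0.3128 + 0.1·0.6872) ≈ 0.7320
After the IDS='quiet': P(compromised) = 0.4·0.7320 / (0.4·0.7320 + 0.9·0.2680) ≈ 0.5483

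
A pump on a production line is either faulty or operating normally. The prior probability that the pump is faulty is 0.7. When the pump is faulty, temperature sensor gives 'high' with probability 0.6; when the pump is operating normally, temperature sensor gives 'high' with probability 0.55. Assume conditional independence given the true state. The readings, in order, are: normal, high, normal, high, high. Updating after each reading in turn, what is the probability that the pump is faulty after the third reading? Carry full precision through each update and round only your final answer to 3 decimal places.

0.668

Apply Bayes' rule sequentially, carrying P(faulty) forward.
After 'normal': P(faulty) = 0.4·0.7000 / (0.4·0.7000 + 0.45·0.3000) ≈ 0.6747
After 'high': P(faulty) = 0.6·0.6747 / (0.6·0.6747 + 0.55·0.3253) ≈ 0.6935
After 'normal': P(faulty) = 0.4·0.6935 / (0.4·0.6935 + 0.45·0.3065) ≈ 0.6679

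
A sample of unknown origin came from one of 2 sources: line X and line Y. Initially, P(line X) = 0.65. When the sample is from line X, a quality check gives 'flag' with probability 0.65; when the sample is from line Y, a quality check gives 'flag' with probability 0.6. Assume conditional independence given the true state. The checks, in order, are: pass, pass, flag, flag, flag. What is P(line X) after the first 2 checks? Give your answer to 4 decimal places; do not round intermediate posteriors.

0.5871

After 'pass': P(line X) = 0.35·0.6500 / (0.35·0.6500 + 0.4·0.3500) ≈ 0.6190
After 'pass': P(line X) = 0.35·0.6190 / (0.35·0.6190 + 0.4·0.3810) ≈ 0.5871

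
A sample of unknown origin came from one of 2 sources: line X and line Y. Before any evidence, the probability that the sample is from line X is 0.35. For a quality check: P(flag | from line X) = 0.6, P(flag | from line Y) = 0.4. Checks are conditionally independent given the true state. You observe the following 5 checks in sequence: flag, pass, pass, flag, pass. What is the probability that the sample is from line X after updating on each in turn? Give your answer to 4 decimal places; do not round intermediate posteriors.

Apply Bayes' rule sequentially, carrying P(line X) forward.
After 'flag': P(line X) = 0.6·0.3500 / (0.6·0.3500 + 0.4·0.6500) ≈ 0.4468
After 'pass': P(line X) = 0.4·0.4468 / (0.4·0.4468 + 0.6·0.5532) ≈ 0.3500
After 'pass': P(line X) = 0.4·0.3500 / (0.4·0.3500 + 0.6·0.6500) ≈ 0.2642
After 'flag': P(line X) = 0.6·0.2642 / (0.6·0.2642 + 0.4·0.7358) ≈ 0.3500
After 'pass': P(line X) = 0.4·0.3500 / (0.4·0.3500 + 0.6·0.6500) ≈ 0.2642

0.2642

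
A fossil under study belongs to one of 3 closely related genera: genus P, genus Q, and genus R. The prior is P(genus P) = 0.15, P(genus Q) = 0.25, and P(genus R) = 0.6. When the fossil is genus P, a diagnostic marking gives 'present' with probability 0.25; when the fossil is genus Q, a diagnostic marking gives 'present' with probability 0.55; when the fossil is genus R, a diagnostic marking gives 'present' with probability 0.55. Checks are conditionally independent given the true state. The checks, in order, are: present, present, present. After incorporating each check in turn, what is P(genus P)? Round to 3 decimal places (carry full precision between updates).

Each posterior becomes the prior for the next update.
After 'present': normaliser = 0.25·0.1500 + 0.55·0.2500 + 0.55·0.6000; P(genus P) ≈ 0.0743, P(genus Q) ≈ 0.2723, P(genus R) ≈ 0.6535
After 'present': normaliser = 0.25·0.0743 + 0.55·0.2723 + 0.55·0.6535; P(genus P) ≈ 0.0352, P(genus Q) ≈ 0.2838, P(genus R) ≈ 0.6811
After 'present': normaliser = 0.25·0.0352 + 0.55·0.2838 + 0.55·0.6811; P(genus P) ≈ 0.0163, P(genus Q) ≈ 0.2893, P(genus R) ≈ 0.6944

0.016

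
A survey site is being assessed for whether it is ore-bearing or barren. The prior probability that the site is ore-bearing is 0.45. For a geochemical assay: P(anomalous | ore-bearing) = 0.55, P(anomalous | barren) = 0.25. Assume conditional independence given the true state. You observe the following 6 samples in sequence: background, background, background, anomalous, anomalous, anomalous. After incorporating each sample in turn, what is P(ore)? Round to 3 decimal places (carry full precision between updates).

After 'background': P(ore) = 0.45·0.4500 / (0.45·0.4500 + 0.75·0.5500) ≈ 0.3293
After 'background': P(ore) = 0.45·0.3293 / (0.45·0.3293 + 0.75·0.6707) ≈ 0.2275
After 'background': P(ore) = 0.45·0.2275 / (0.45·0.2275 + 0.75·0.7725) ≈ 0.1502
After 'anomalous': P(ore) = 0.55·0.1502 / (0.55·0.1502 + 0.25·0.8498) ≈ 0.2800
After 'anomalous': P(ore) = 0.55·0.2800 / (0.55·0.2800 + 0.25·0.7200) ≈ 0.4610
After 'anomalous': P(ore) = 0.55·0.4610 / (0.55·0.4610 + 0.25·0.5390) ≈ 0.6530

0.653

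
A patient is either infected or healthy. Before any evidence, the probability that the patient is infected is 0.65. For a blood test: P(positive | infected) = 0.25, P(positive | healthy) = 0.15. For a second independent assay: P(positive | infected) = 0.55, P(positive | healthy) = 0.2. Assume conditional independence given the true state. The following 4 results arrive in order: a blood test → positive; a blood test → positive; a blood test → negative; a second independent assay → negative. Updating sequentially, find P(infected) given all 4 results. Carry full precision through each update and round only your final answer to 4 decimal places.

0.7191

After a blood test='positive': P(infected) = 0.25·0.6500 / (0.25·0.6500 + 0.15·0.3500) ≈ 0.7558
After a blood test='positive': P(infected) = 0.25·0.7558 / (0.25·0.7558 + 0.15·0.2442) ≈ 0.8376
After a blood test='negative': P(infected) = 0.75·0.8376 / (0.75·0.8376 + 0.85·0.1624) ≈ 0.8199
After a second independent assay='negative': P(infected) = 0.45·0.8199 / (0.45·0.8199 + 0.8·0.1801) ≈ 0.7191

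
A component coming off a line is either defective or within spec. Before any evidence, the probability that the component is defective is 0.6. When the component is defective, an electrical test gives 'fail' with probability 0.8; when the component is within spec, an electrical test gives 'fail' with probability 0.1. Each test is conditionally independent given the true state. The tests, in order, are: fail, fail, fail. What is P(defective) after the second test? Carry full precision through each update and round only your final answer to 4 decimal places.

After 'fail': P(defective) = 0.8·0.6000 / (0.8·0.6000 + 0.1·0.4000) ≈ 0.9231
After 'fail': P(defective) = 0.8·0.9231 / (0.8·0.9231 + 0.1·0.0769) ≈ 0.9897

0.9897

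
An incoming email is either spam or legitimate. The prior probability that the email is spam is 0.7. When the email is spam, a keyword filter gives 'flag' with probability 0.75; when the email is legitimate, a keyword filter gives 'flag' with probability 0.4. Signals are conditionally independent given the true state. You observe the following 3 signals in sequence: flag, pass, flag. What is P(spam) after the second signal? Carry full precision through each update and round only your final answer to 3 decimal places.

0.646

After 'flag': P(spam) = 0.75·0.7000 / (0.75·0.7000 + 0.4·0.3000) ≈ 0.8140
After 'pass': P(spam) = 0.25·0.8140 / (0.25·0.8140 + 0.6·0.1860) ≈ 0.6458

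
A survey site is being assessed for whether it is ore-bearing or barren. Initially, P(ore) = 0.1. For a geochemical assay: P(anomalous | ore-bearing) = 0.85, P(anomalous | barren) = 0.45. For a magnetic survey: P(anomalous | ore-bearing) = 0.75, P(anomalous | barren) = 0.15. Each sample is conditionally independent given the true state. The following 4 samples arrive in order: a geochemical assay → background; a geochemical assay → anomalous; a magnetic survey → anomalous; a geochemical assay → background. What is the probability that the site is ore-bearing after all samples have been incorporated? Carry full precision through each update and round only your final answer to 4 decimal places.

After a geochemical assay='background': P(ore) = 0.15·0.1000 / (0.15·0.1000 + 0.55·0.9000) ≈ 0.0294
After a geochemical assay='anomalous': P(ore) = 0.85·0.0294 / (0.85·0.0294 + 0.45·0.9706) ≈ 0.0541
After a magnetic survey='anomalous': P(ore) = 0.75·0.0541 / (0.75·0.0541 + 0.15·0.9459) ≈ 0.2225
After a geochemical assay='background': P(ore) = 0.15·0.2225 / (0.15·0.2225 + 0.55·0.7775) ≈ 0.0724

0.0724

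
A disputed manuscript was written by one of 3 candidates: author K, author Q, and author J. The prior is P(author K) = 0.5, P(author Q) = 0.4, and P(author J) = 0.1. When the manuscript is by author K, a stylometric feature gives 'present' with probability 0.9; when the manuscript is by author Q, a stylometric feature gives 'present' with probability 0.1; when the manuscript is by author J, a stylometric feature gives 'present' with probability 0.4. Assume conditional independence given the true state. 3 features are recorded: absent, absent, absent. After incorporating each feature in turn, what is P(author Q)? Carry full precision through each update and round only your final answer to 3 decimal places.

After 'absent': normaliser = 0.1·0.5000 + 0.9·0.4000 + 0.6·0.1000; P(author K) ≈ 0.1064, P(author Q) ≈ 0.7660, P(author J) ≈ 0.1277
After 'absent': normaliser = 0.1·0.1064 + 0.9·0.7660 + 0.6·0.1277; P(author K) ≈ 0.0137, P(author Q) ≈ 0.8877, P(author J) ≈ 0.0986
After 'absent': normaliser = 0.1·0.0137 + 0.9·0.8877 + 0.6·0.0986; P(author K) ≈ 0.0016, P(author Q) ≈ 0.9296, P(author J) ≈ 0.0689

0.930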